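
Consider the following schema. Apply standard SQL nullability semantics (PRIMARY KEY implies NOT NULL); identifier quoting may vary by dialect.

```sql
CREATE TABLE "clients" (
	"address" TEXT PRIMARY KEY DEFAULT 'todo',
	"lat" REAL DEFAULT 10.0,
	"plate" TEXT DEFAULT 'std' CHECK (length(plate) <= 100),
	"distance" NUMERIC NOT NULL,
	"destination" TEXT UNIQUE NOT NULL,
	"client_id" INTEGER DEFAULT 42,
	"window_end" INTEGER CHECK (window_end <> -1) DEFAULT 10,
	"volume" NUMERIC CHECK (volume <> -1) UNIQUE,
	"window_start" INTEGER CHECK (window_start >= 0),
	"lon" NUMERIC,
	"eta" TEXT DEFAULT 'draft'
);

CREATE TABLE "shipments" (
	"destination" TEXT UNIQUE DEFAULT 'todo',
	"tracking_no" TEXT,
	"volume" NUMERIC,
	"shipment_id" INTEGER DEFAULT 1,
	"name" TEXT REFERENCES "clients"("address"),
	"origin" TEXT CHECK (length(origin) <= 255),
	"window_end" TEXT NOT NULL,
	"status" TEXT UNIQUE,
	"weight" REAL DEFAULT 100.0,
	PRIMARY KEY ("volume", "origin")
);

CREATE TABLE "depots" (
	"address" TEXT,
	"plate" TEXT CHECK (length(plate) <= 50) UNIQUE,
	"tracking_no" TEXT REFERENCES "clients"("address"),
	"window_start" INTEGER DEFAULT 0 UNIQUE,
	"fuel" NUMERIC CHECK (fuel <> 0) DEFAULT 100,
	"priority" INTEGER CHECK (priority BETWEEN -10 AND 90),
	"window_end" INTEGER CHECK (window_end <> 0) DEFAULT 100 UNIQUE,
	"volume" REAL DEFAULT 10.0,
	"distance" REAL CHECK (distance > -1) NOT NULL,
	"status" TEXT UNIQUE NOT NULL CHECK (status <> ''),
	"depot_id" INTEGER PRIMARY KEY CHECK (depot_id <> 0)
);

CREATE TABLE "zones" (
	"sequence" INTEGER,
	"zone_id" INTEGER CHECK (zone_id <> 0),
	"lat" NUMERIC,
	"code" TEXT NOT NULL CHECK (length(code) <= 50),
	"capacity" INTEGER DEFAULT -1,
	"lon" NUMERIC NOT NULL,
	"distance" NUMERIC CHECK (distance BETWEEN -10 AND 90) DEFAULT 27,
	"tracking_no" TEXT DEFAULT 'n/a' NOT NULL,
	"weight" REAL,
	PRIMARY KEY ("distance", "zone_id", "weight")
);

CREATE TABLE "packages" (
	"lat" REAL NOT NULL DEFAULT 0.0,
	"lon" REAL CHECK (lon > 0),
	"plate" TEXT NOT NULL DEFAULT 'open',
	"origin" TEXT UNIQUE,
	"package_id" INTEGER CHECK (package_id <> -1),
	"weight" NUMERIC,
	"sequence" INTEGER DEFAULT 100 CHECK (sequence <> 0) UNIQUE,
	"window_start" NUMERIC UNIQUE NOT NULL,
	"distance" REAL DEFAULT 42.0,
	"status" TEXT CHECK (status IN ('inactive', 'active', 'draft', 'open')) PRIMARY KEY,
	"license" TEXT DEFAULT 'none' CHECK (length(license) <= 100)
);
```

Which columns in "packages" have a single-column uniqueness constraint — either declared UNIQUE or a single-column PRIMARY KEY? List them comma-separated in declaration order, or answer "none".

- lat: no UNIQUE or single-column PK constraint.
- lon: no UNIQUE or single-column PK constraint.
- plate: no UNIQUE or single-column PK constraint.
- origin: declared UNIQUE → unique.
- package_id: no UNIQUE or single-column PK constraint.
- weight: no UNIQUE or single-column PK constraint.
- sequence: declared UNIQUE → unique.
- window_start: declared UNIQUE → unique.
- distance: no UNIQUE or single-column PK constraint.
- status: single-column PRIMARY KEY → unique.
- license: no UNIQUE or single-column PK constraint.

origin, sequence, window_start, status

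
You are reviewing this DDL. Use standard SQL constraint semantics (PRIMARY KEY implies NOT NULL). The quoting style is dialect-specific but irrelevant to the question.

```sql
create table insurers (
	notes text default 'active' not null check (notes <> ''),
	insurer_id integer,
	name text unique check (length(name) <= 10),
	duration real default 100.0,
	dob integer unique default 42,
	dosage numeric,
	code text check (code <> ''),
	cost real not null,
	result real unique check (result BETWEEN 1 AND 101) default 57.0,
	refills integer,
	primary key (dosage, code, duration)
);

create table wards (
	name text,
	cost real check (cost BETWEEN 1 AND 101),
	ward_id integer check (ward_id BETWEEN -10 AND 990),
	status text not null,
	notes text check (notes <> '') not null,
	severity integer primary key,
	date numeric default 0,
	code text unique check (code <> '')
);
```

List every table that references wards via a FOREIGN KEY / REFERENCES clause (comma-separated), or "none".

No REFERENCES clause anywhere in the schema names wards.

none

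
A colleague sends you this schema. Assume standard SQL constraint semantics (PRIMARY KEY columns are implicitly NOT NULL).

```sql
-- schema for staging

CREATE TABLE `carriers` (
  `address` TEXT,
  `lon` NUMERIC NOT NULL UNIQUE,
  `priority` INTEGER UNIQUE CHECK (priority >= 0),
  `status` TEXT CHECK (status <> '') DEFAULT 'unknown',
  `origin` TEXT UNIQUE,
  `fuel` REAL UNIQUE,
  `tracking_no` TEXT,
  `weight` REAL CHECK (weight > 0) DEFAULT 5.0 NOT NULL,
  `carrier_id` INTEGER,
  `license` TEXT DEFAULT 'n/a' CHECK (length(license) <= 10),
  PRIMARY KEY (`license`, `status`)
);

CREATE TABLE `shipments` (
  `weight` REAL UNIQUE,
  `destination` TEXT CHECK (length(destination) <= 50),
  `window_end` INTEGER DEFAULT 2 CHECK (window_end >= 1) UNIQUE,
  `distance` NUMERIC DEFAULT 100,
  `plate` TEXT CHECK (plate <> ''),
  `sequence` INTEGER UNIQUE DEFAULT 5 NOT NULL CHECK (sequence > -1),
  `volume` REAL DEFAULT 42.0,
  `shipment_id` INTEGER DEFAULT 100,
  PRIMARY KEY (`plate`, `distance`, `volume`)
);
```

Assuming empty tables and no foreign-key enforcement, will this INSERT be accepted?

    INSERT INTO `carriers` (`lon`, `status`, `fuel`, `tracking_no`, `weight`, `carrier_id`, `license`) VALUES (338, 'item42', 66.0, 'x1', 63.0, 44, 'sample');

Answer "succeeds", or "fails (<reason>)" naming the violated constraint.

succeeds

NOT NULL columns: license is supplied; lon is supplied; status is supplied; weight is supplied.
CHECK constraints: 'item42' satisfies (status <> ''); 63.0 satisfies (weight > 0); 'sample' satisfies (length(license) <= 10).
No constraint is violated.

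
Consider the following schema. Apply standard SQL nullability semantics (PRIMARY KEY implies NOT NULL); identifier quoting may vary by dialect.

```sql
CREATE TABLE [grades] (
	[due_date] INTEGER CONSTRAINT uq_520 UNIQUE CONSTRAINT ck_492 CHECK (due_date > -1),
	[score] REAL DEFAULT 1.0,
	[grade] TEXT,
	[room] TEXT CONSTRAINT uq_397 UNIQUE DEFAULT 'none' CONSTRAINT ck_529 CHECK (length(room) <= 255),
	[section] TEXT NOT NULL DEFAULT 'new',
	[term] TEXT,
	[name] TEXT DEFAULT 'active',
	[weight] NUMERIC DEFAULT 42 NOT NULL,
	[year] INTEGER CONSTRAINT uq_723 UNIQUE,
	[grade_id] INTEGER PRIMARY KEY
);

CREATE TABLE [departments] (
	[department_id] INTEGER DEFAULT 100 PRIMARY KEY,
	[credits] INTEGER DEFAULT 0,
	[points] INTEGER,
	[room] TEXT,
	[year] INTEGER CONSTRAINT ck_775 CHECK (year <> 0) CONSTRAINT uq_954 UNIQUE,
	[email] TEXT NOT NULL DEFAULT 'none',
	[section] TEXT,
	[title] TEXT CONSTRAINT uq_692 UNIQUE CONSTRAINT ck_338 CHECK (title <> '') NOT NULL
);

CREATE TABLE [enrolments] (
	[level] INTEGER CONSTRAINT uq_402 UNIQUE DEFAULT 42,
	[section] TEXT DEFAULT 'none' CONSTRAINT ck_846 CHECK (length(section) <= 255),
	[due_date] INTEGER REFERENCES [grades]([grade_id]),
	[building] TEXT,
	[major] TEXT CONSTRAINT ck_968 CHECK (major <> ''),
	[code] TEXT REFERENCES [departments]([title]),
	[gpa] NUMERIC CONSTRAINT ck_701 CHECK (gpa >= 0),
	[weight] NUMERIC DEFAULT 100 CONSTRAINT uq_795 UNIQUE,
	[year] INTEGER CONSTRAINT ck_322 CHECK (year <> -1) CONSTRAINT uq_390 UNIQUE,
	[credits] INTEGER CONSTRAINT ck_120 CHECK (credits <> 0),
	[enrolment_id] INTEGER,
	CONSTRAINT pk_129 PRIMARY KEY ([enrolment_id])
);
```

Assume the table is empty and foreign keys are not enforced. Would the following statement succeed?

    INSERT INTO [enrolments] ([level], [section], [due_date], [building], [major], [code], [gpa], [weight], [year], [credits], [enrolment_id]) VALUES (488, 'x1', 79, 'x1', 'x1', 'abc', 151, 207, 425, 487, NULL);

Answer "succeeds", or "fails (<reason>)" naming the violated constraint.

fails (NOT NULL on enrolment_id)

enrolment_id is explicitly set to NULL, but enrolment_id is part of the PRIMARY KEY (implied NOT NULL).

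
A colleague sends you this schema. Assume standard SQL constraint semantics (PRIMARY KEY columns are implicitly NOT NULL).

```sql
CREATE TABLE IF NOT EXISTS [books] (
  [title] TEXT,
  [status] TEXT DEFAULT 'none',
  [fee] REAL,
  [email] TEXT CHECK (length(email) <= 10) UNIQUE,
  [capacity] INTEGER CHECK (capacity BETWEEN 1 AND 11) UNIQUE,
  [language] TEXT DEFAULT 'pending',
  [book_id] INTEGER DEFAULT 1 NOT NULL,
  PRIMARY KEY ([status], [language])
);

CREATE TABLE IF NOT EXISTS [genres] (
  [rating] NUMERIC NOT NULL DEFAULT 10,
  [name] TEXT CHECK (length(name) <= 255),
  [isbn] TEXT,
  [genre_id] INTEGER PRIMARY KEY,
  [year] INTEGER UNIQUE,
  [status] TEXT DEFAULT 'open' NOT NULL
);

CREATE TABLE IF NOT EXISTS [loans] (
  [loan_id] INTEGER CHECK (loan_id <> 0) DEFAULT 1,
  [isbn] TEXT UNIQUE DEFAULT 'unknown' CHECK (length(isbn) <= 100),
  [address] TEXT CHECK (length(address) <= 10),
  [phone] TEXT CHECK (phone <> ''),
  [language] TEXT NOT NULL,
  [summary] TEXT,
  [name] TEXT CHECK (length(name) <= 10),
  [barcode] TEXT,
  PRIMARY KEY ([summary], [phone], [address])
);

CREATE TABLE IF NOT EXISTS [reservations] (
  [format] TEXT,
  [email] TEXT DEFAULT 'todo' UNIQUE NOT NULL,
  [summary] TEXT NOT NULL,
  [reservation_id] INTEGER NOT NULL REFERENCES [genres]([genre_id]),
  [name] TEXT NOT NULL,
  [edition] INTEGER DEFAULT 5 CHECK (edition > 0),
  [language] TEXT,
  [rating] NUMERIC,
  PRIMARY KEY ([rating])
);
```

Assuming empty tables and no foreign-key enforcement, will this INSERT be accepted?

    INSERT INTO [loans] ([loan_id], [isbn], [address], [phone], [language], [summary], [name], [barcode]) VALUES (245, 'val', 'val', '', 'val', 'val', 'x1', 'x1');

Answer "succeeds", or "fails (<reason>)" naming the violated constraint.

fails (CHECK on phone)

The value '' for phone violates CHECK (phone <> '').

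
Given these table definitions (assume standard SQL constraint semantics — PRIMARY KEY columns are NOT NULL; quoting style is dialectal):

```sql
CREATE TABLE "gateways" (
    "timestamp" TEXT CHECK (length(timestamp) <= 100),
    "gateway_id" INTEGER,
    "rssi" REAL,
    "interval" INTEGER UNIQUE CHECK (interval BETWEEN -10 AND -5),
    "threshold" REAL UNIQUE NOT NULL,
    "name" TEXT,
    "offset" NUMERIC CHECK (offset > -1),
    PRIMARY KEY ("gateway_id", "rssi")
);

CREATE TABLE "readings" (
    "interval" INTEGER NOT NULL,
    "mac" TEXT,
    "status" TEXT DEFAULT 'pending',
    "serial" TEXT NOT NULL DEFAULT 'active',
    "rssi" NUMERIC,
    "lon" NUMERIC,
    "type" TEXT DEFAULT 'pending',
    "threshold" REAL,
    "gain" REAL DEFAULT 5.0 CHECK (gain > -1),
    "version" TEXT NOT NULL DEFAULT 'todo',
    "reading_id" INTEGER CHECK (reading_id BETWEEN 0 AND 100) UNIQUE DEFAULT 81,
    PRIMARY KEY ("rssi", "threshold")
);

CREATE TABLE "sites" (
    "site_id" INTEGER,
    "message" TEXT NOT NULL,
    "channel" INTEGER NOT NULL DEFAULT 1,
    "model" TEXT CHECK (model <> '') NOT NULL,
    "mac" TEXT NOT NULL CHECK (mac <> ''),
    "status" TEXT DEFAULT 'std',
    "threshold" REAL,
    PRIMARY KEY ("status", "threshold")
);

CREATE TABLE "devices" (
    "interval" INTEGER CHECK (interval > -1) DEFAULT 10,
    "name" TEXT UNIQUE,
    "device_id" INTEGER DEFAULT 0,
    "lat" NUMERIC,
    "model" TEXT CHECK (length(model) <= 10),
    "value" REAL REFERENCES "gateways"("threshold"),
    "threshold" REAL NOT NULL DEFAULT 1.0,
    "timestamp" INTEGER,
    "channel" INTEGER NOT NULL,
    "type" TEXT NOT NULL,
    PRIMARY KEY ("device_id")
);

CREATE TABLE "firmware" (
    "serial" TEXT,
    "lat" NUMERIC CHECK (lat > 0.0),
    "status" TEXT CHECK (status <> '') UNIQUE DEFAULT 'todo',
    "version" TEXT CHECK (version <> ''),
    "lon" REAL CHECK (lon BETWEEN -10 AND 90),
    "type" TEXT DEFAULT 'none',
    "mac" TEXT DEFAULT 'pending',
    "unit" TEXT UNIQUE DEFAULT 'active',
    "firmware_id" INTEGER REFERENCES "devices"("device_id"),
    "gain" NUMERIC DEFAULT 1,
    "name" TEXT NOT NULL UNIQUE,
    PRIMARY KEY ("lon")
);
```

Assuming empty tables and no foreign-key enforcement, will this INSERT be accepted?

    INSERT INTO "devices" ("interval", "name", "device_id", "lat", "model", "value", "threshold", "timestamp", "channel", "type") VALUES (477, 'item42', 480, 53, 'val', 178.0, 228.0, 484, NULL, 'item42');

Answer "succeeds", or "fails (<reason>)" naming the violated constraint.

channel is explicitly set to NULL, but channel is declared NOT NULL.

fails (NOT NULL on channel)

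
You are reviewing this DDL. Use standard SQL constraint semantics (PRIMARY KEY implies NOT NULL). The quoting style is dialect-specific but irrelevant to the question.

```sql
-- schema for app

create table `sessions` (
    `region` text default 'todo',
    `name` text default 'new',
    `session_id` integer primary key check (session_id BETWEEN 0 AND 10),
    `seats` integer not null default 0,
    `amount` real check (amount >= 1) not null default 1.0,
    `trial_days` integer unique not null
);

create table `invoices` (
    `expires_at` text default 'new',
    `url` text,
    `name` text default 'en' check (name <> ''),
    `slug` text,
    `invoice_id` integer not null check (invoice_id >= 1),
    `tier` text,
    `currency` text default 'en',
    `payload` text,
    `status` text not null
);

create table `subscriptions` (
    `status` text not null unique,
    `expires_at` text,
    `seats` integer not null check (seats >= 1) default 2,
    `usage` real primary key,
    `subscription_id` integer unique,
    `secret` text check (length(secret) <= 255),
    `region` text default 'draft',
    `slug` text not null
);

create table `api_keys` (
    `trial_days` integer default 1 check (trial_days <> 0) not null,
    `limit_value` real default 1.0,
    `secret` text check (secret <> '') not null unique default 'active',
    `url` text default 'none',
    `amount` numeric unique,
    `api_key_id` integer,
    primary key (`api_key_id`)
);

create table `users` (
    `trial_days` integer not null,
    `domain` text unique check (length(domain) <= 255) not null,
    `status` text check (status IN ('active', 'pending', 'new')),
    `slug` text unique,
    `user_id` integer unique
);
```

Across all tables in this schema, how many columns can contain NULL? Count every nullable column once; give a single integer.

sessions: 2 nullable (region, name — PK (session_id) and explicit NOT NULL columns excluded).
invoices: 7 nullable (expires_at, url, name, slug, tier, currency, payload — PK none and explicit NOT NULL columns excluded).
subscriptions: 4 nullable (expires_at, subscription_id, secret, region — PK (usage) and explicit NOT NULL columns excluded).
api_keys: 3 nullable (limit_value, url, amount — PK (api_key_id) and explicit NOT NULL columns excluded).
users: 3 nullable (status, slug, user_id — PK none and explicit NOT NULL columns excluded).
Total: 2 + 7 + 4 + 3 + 3 = 19.

19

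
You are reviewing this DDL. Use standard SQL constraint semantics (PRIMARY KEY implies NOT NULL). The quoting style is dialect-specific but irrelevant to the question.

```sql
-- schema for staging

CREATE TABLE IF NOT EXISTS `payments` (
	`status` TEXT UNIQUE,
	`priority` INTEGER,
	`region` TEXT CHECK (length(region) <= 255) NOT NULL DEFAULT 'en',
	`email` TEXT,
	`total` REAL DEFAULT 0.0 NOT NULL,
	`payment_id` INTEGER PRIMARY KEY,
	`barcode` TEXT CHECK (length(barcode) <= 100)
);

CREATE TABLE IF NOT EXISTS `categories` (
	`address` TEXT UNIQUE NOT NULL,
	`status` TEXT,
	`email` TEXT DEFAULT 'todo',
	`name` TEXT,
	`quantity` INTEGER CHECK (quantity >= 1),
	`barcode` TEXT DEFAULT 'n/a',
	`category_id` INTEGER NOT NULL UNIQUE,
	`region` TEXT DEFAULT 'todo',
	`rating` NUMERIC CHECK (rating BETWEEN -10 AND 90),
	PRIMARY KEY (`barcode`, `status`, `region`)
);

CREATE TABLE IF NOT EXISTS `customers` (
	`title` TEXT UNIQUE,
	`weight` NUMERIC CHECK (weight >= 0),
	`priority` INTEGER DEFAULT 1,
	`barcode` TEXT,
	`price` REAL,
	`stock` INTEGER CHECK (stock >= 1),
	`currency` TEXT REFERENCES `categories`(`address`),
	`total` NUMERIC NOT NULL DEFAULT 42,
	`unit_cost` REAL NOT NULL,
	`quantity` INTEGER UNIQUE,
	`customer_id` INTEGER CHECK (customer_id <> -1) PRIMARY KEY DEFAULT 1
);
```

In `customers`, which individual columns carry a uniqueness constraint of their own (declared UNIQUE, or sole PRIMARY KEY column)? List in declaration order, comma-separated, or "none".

- title: declared UNIQUE → unique.
- weight: no UNIQUE or single-column PK constraint.
- priority: no UNIQUE or single-column PK constraint.
- barcode: no UNIQUE or single-column PK constraint.
- price: no UNIQUE or single-column PK constraint.
- stock: no UNIQUE or single-column PK constraint.
- currency: no UNIQUE or single-column PK constraint.
- total: no UNIQUE or single-column PK constraint.
- unit_cost: no UNIQUE or single-column PK constraint.
- quantity: declared UNIQUE → unique.
- customer_id: single-column PRIMARY KEY → unique.

title, quantity, customer_id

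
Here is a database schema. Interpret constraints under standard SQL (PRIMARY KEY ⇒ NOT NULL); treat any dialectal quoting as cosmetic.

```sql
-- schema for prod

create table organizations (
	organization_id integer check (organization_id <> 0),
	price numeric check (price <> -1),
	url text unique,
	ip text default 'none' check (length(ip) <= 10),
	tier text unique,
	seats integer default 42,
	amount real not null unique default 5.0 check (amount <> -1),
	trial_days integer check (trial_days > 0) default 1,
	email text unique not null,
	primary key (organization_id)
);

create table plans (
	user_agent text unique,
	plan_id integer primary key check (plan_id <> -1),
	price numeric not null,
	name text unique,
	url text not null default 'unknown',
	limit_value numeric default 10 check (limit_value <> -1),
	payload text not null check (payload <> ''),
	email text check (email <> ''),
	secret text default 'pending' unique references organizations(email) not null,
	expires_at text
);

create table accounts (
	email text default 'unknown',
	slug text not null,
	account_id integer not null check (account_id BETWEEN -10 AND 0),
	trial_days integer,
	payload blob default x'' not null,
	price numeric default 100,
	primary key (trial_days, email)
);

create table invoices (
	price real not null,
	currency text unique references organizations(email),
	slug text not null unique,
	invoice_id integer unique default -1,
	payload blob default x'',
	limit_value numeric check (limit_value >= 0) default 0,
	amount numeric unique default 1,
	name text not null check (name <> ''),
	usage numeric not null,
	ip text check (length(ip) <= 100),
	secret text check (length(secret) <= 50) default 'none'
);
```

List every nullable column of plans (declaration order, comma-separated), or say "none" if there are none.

- user_agent: UNIQUE does not imply NOT NULL → nullable.
- plan_id: part of the PRIMARY KEY, which implies NOT NULL → not nullable.
- price: declared NOT NULL → not nullable.
- name: UNIQUE does not imply NOT NULL → nullable.
- url: declared NOT NULL → not nullable.
- limit_value: CHECK does not forbid NULL (a CHECK constraint passes when its expression is NULL) → nullable.
- payload: declared NOT NULL → not nullable.
- email: CHECK does not forbid NULL (a CHECK constraint passes when its expression is NULL) → nullable.
- secret: declared NOT NULL → not nullable.
- expires_at: no NOT NULL constraint applies → nullable.

user_agent, name, limit_value, email, expires_at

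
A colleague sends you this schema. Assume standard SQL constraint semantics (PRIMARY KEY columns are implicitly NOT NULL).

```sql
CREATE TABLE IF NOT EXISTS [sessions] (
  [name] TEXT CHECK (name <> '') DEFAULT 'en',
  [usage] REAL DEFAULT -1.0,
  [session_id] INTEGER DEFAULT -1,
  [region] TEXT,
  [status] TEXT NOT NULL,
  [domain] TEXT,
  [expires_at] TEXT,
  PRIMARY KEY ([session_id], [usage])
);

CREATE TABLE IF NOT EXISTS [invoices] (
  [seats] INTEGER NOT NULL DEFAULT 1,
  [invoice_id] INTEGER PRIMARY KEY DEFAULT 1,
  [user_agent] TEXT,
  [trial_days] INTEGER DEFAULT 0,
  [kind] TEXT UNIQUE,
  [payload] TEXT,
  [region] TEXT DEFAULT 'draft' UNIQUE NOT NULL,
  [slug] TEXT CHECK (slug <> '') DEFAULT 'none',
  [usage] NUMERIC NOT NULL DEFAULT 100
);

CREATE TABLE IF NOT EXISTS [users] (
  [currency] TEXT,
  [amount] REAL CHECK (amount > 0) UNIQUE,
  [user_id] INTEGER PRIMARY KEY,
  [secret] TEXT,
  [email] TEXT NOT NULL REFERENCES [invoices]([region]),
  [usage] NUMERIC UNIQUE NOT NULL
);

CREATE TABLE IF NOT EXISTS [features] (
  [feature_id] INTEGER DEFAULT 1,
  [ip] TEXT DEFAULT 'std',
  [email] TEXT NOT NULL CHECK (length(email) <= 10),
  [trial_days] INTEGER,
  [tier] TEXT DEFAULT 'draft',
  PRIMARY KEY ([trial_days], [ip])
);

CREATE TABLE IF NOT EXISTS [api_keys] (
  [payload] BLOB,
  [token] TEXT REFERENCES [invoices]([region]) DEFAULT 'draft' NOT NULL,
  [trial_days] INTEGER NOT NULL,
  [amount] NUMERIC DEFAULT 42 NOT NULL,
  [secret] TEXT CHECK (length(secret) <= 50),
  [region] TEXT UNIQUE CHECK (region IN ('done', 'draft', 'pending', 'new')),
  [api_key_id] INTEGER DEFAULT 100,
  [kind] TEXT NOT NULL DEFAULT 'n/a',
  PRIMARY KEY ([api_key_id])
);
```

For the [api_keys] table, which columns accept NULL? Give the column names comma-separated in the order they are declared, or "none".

- payload: no NOT NULL constraint applies → nullable.
- token: declared NOT NULL → not nullable.
- trial_days: declared NOT NULL → not nullable.
- amount: declared NOT NULL → not nullable.
- secret: CHECK does not forbid NULL (a CHECK constraint passes when its expression is NULL) → nullable.
- region: CHECK does not forbid NULL (a CHECK constraint passes when its expression is NULL) → nullable.
- api_key_id: part of the PRIMARY KEY, which implies NOT NULL → not nullable.
- kind: declared NOT NULL → not nullable.

payload, secret, region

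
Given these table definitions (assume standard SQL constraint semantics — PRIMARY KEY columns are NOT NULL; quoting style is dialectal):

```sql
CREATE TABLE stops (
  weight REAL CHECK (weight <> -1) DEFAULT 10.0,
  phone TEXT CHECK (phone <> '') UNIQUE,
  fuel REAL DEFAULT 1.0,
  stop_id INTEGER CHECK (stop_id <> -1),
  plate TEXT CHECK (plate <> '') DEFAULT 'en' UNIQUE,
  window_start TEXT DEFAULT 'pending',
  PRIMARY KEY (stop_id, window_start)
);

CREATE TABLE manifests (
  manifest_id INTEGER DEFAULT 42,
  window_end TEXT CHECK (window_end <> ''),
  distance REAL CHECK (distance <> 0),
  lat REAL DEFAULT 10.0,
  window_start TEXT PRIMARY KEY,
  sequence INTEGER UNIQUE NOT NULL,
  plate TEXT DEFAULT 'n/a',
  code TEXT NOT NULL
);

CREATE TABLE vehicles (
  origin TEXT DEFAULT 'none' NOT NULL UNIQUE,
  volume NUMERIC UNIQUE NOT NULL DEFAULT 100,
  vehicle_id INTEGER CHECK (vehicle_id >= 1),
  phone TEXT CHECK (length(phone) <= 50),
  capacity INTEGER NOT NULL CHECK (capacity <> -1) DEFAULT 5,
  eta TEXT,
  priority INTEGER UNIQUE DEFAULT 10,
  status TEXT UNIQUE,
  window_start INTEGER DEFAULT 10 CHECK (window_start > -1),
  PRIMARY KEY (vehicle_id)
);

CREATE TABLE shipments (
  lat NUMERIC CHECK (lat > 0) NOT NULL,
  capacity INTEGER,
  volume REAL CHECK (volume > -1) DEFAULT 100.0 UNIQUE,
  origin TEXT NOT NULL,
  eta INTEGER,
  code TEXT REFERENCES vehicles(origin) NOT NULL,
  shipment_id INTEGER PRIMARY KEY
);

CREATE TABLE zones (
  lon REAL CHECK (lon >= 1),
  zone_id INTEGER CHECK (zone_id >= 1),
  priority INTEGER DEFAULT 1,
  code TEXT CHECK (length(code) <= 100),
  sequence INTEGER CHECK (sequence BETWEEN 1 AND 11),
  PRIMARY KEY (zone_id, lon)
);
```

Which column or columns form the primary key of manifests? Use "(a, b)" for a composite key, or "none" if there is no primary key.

window_start

window_start is declared PRIMARY KEY inline on the column.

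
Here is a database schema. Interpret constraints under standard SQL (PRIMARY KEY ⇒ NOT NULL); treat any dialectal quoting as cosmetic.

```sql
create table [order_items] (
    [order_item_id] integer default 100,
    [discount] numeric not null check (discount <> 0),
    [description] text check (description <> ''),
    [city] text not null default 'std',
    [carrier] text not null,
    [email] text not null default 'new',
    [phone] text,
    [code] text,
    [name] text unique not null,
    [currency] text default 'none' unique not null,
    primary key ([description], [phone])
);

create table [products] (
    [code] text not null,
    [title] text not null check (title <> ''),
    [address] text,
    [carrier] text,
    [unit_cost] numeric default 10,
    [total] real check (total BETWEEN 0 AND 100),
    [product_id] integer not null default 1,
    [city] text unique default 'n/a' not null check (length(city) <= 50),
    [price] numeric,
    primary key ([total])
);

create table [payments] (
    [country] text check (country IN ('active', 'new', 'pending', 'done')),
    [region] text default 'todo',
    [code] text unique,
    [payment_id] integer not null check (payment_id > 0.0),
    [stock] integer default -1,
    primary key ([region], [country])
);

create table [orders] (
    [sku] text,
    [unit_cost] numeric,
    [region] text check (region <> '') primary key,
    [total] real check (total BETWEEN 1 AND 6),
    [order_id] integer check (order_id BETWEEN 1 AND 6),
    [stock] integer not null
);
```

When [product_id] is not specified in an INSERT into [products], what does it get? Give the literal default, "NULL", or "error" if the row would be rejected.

product_id has an explicit DEFAULT 1.
When the column is omitted from an INSERT, that default is used.

1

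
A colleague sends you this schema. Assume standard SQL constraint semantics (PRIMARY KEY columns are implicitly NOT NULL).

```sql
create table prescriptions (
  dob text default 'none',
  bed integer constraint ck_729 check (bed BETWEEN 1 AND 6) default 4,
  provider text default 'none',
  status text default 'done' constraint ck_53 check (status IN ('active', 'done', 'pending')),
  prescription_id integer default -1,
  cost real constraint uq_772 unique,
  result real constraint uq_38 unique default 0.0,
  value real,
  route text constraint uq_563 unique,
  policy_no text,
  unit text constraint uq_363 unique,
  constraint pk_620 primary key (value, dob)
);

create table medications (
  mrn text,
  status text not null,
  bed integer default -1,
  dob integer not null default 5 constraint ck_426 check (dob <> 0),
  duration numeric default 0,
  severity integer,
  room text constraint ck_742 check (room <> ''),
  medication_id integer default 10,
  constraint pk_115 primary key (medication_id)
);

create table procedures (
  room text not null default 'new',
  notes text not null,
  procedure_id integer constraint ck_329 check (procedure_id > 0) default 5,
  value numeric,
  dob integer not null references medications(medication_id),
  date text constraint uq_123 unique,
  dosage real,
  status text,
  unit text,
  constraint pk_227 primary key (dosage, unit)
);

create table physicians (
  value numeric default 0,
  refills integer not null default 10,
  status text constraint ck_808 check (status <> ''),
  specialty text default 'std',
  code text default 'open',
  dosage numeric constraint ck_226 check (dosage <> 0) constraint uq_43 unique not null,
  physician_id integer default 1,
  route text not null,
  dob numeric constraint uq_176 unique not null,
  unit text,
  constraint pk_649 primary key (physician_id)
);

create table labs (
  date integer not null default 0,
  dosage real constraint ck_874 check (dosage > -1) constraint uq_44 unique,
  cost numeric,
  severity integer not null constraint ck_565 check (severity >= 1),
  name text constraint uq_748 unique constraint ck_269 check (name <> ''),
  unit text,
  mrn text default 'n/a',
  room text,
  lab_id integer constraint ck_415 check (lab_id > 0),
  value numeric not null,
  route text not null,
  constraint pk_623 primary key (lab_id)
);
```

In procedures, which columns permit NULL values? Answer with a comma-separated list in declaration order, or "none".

procedure_id, value, date, status

- room: declared NOT NULL → not nullable.
- notes: declared NOT NULL → not nullable.
- procedure_id: CHECK does not forbid NULL (a CHECK constraint passes when its expression is NULL) → nullable.
- value: no NOT NULL constraint applies → nullable.
- dob: declared NOT NULL → not nullable.
- date: UNIQUE does not imply NOT NULL → nullable.
- dosage: part of the PRIMARY KEY, which implies NOT NULL → not nullable.
- status: no NOT NULL constraint applies → nullable.
- unit: part of the PRIMARY KEY, which implies NOT NULL → not nullable.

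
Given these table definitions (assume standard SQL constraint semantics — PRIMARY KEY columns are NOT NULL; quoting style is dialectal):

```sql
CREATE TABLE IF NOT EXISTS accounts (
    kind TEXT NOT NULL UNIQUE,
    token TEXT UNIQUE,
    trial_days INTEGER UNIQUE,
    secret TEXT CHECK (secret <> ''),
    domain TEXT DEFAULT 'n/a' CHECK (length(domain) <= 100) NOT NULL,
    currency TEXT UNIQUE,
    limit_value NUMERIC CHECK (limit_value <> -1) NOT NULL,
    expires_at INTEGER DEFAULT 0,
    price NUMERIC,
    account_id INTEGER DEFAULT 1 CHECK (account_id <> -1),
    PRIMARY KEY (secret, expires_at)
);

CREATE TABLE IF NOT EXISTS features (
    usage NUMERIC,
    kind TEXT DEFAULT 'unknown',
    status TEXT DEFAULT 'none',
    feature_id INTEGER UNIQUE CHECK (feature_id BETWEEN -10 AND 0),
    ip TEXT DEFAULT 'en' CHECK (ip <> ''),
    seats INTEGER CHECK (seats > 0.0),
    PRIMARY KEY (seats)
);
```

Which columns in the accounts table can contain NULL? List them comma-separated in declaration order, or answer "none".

token, trial_days, currency, price, account_id

- kind: declared NOT NULL → not nullable.
- token: UNIQUE does not imply NOT NULL → nullable.
- trial_days: UNIQUE does not imply NOT NULL → nullable.
- secret: part of the PRIMARY KEY, which implies NOT NULL → not nullable.
- domain: declared NOT NULL → not nullable.
- currency: UNIQUE does not imply NOT NULL → nullable.
- limit_value: declared NOT NULL → not nullable.
- expires_at: part of the PRIMARY KEY, which implies NOT NULL → not nullable.
- price: no NOT NULL constraint applies → nullable.
- account_id: CHECK does not forbid NULL (a CHECK constraint passes when its expression is NULL) → nullable.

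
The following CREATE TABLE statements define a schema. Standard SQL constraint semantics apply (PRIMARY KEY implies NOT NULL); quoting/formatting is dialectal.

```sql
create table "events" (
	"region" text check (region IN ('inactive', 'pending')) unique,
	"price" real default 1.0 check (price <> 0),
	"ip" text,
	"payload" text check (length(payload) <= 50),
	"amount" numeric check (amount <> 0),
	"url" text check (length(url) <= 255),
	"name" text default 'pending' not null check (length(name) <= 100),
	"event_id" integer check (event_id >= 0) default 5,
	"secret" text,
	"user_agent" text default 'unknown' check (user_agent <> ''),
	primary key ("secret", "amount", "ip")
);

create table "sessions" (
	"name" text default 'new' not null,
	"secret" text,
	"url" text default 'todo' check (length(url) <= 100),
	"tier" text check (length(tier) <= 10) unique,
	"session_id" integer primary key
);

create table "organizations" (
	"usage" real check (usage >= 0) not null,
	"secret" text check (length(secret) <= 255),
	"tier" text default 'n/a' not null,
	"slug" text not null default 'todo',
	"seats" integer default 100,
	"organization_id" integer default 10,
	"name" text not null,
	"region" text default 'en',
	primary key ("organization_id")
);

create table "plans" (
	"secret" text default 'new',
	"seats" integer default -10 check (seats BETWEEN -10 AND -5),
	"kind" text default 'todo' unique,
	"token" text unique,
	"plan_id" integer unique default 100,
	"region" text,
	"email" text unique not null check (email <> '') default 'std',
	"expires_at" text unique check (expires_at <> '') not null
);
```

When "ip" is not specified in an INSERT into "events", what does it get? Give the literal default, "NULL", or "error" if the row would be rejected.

error

ip has no DEFAULT clause.
Omitting it would insert NULL, but it is part of the PRIMARY KEY, so the INSERT fails.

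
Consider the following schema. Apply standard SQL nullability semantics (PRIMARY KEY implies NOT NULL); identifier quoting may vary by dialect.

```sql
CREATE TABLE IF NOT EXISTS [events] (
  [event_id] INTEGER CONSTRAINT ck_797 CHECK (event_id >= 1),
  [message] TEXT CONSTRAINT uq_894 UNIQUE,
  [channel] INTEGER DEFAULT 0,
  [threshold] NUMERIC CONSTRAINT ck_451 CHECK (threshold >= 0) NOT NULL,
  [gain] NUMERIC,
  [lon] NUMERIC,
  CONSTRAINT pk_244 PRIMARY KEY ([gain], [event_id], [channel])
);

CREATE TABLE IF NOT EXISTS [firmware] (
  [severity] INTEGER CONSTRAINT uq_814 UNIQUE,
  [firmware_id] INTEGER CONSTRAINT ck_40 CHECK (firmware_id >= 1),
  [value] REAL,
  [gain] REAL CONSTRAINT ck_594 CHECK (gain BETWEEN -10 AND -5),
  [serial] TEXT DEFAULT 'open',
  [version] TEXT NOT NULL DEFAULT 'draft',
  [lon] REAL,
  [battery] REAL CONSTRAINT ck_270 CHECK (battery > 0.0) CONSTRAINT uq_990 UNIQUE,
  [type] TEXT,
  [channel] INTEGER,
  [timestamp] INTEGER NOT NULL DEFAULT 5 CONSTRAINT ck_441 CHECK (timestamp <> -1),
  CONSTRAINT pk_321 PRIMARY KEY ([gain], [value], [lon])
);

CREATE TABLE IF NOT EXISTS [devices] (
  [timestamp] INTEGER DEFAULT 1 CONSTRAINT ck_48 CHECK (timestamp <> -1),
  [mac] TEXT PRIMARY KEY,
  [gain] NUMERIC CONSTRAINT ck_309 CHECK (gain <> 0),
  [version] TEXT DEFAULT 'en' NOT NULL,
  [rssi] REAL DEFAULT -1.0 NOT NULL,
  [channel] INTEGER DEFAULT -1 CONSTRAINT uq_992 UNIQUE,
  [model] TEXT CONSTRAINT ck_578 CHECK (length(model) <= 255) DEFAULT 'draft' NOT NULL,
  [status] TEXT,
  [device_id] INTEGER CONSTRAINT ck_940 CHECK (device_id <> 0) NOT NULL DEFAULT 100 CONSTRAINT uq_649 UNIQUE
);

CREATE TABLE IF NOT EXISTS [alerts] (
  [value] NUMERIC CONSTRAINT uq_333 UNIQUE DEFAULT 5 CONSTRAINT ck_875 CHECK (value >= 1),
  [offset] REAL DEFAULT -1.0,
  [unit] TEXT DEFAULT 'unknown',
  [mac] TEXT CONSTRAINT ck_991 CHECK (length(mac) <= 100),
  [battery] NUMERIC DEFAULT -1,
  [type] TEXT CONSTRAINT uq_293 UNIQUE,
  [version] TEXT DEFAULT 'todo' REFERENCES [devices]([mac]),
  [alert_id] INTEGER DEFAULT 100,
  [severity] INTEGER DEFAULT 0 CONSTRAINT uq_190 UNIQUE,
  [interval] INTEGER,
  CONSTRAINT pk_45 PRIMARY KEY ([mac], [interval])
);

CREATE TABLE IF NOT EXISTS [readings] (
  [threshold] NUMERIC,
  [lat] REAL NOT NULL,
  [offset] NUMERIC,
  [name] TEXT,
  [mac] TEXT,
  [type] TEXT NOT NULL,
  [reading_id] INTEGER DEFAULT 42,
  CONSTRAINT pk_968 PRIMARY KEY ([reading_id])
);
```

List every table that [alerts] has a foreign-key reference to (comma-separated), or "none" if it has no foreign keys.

devices

- version REFERENCES devices(mac).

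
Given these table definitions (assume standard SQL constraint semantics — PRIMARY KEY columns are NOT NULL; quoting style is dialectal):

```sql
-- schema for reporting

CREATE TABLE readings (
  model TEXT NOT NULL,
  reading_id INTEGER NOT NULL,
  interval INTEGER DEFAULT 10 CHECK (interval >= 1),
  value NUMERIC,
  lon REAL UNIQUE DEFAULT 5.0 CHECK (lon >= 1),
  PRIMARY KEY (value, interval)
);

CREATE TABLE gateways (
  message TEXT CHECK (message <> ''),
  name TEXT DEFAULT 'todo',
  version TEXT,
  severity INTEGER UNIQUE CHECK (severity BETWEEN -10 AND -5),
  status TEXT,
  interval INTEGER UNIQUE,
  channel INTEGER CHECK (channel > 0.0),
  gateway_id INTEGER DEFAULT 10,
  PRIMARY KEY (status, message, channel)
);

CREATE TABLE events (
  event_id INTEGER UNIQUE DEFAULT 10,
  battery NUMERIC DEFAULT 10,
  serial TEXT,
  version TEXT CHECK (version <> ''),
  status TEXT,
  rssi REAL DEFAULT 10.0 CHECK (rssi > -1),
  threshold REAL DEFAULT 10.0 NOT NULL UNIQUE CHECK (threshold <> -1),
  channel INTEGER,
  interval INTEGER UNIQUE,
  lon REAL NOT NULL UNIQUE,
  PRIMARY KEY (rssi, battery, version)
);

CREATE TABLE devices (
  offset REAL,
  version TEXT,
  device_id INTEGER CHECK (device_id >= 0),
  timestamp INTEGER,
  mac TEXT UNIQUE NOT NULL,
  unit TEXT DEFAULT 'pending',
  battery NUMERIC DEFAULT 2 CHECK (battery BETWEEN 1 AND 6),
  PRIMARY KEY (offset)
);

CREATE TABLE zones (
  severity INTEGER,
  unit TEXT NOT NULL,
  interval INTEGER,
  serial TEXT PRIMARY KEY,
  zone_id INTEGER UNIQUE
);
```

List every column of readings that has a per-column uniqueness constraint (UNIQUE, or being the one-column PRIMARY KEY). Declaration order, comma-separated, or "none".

lon

- model: no UNIQUE or single-column PK constraint.
- reading_id: no UNIQUE or single-column PK constraint.
- interval: part of a composite PRIMARY KEY — only the tuple is unique, not this column on its own.
- value: part of a composite PRIMARY KEY — only the tuple is unique, not this column on its own.
- lon: declared UNIQUE → unique.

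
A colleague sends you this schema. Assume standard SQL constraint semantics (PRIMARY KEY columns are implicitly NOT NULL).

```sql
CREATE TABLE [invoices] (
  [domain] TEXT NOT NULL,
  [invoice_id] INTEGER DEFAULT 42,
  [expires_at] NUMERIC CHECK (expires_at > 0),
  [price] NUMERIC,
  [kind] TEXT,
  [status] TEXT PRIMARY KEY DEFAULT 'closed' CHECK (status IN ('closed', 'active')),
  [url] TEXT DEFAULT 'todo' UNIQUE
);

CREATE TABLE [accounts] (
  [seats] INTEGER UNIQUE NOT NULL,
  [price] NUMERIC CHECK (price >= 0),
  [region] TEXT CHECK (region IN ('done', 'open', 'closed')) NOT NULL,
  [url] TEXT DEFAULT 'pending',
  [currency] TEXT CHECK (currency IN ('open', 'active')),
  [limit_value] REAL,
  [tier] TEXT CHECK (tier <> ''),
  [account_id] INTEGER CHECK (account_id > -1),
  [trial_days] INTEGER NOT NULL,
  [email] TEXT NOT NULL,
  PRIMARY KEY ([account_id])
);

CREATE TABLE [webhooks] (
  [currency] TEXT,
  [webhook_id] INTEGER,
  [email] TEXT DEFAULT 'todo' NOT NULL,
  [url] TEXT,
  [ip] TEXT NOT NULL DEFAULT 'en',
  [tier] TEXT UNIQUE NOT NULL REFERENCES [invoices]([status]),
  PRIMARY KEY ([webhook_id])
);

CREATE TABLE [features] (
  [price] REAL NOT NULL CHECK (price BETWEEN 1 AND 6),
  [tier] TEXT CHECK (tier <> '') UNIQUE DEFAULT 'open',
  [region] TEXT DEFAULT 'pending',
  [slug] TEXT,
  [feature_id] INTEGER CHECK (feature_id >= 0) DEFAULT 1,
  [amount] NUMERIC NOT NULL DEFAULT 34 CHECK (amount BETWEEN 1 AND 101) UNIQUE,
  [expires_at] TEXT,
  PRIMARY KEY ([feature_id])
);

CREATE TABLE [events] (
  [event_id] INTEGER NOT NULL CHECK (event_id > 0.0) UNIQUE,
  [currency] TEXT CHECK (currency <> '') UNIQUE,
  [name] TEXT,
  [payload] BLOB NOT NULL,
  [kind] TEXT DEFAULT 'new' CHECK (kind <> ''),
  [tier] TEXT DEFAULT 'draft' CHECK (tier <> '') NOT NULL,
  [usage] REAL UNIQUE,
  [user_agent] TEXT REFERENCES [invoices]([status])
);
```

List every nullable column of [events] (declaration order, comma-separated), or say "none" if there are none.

- event_id: declared NOT NULL → not nullable.
- currency: CHECK does not forbid NULL (a CHECK constraint passes when its expression is NULL) → nullable.
- name: no NOT NULL constraint applies → nullable.
- payload: declared NOT NULL → not nullable.
- kind: CHECK does not forbid NULL (a CHECK constraint passes when its expression is NULL) → nullable.
- tier: declared NOT NULL → not nullable.
- usage: UNIQUE does not imply NOT NULL → nullable.
- user_agent: a foreign key column may be NULL unless separately constrained → nullable.

currency, name, kind, usage, user_agent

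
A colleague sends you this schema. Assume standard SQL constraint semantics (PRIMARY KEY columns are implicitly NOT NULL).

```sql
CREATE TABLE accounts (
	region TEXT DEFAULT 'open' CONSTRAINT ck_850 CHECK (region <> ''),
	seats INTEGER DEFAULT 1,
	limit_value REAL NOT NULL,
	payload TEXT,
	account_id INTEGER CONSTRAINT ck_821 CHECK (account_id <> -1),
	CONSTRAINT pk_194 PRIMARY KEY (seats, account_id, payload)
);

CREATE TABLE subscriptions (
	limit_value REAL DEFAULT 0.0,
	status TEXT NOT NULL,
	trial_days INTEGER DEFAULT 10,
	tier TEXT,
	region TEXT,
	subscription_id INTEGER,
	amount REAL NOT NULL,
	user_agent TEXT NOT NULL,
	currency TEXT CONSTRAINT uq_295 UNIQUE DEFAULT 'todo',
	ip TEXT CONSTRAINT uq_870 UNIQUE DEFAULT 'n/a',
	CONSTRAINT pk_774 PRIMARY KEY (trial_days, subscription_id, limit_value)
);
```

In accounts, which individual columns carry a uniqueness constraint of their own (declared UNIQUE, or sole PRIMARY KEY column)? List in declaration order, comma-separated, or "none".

none

- region: no UNIQUE or single-column PK constraint.
- seats: part of a composite PRIMARY KEY — only the tuple is unique, not this column on its own.
- limit_value: no UNIQUE or single-column PK constraint.
- payload: part of a composite PRIMARY KEY — only the tuple is unique, not this column on its own.
- account_id: part of a composite PRIMARY KEY — only the tuple is unique, not this column on its own.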